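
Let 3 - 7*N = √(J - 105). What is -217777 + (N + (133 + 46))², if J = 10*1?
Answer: -217777 + (1256 - I*√95)²/49 ≈ -1.8558e+5 - 499.67*I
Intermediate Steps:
J = 10
N = 3/7 - I*√95/7 (N = 3/7 - √(10 - 105)/7 = 3/7 - I*√95/7 ≈ 0.42857 - 1.3924*I)
-217777 + (N + (133 + 46))² = -217777 + ((3/7 - I*√95/7) + (133 + 46))² = -217777 + ((3/7 - I*√95/7) + 179)² = -217777 + (1256/7 - I*√95/7)²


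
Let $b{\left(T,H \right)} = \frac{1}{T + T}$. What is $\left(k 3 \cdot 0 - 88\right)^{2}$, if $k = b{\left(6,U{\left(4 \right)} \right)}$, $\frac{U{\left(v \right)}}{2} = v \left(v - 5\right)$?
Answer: $7744$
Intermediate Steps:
$U{\left(v \right)} = 2 v \left(-5 + v\right)$ ($U{\left(v \right)} = 2 v \left(v - 5\right) = 2 v \left(-5 + v\right)$)
$b{\left(T,H \right)} = \frac{1}{2 T}$
$k = \frac{1}{12}$ ($k = \frac{1}{2 \cdot 6} = \frac{1}{2} \cdot \frac{1}{6} = \frac{1}{12} \approx 0.083333$)
$\left(k 3 \cdot 0 - 88\right)^{2} = \left(\frac{1}{12} \cdot 3 \cdot 0 - 88\right)^{2} = \left(\frac{1}{4} \cdot 0 - 88\right)^{2} = \left(0 - 88\right)^{2} = \left(-88\right)^{2} = 7744$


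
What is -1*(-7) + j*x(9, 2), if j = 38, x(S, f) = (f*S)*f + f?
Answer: 1451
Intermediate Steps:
x(S, f) = f + S*f² (x(S, f) = (S*f)*f + f = S*f² + f = f + S*f²)
-1*(-7) + j*x(9, 2) = -1*(-7) + 38*(2*(1 + 9*2)) = 7 + 38*(2*(1 + 18)) = 7 + 38*(2*19) = 7 + 38*38 = 7 + 1444 = 1451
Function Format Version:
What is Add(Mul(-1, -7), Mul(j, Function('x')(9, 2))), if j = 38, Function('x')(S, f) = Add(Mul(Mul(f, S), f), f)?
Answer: 1451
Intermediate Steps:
Function('x')(S, f) = Add(f, Mul(S, Pow(f, 2))) (Function('x')(S, f) = Add(Mul(Mul(S, f), f), f) = Add(Mul(S, Pow(f, 2)), f) = Add(f, Mul(S, Pow(f, 2))))
Add(Mul(-1, -7), Mul(j, Function('x')(9, 2))) = Add(Mul(-1, -7), Mul(38, Mul(2, Add(1, Mul(9, 2))))) = Add(7, Mul(38, Mul(2, Add(1, 18)))) = Add(7, Mul(38, Mul(2, 19))) = Add(7, Mul(38, 38)) = Add(7, 1444) = 1451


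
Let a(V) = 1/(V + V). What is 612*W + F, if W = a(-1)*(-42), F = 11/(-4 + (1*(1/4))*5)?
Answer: 12848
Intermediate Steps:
a(V) = 1/(2*V)
F = -4 (F = 11/(-4 + (1*(1*(¼)))*5) = 11/(-4 + (1*(¼))*5) = 11/(-4 + (¼)*5) = 11/(-4 + 5/4) = 11/(-11/4) = -4/11*11 = -4)
W = 21 (W = ((½)/(-1))*(-42) = ((½)*(-1))*(-42) = -½*(-42) = 21)
612*W + F = 612*21 - 4 = 12852 - 4 = 12848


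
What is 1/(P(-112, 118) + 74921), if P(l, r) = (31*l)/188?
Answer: 47/3520419 ≈ 1.3351e-5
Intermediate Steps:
P(l, r) = 31*l/188 (P(l, r) = (31*l)*(1/188) = 31*l/188)
1/(P(-112, 118) + 74921) = 1/((31/188)*(-112) + 74921) = 1/(-868/47 + 74921) = 1/(3520419/47) = 47/3520419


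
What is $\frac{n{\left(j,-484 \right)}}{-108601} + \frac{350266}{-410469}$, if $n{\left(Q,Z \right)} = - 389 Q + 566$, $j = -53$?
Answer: $- \frac{46734202693}{44577343869} \approx -1.0484$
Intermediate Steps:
$n{\left(Q,Z \right)} = 566 - 389 Q$
$\frac{n{\left(j,-484 \right)}}{-108601} + \frac{350266}{-410469} = \frac{566 - -20617}{-108601} + \frac{350266}{-410469} = \left(566 + 20617\right) \left(- \frac{1}{108601}\right) + 350266 \left(- \frac{1}{410469}\right) = 21183 \left(- \frac{1}{108601}\right) - \frac{350266}{410469} = - \frac{21183}{108601} - \frac{350266}{410469} = - \frac{46734202693}{44577343869}$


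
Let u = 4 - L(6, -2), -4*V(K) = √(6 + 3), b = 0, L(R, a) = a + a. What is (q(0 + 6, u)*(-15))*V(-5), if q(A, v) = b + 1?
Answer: 45/4 ≈ 11.250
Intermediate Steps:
L(R, a) = 2*a
V(K) = -¾ (V(K) = -√(6 + 3)/4 = -√9/4 = -¼*3 = -¾)
u = 8 (u = 4 - 2*(-2) = 4 - 1*(-4) = 4 + 4 = 8)
q(A, v) = 1 (q(A, v) = 0 + 1 = 1)
(q(0 + 6, u)*(-15))*V(-5) = (1*(-15))*(-¾) = -15*(-¾) = 45/4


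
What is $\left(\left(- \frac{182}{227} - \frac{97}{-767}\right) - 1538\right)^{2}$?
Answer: $\frac{71768918876345089}{30313943881} \approx 2.3675 \cdot 10^{6}$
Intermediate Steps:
$\left(\left(- \frac{182}{227} - \frac{97}{-767}\right) - 1538\right)^{2} = \left(\left(\left(-182\right) \frac{1}{227} - - \frac{97}{767}\right) - 1538\right)^{2} = \left(\left(- \frac{182}{227} + \frac{97}{767}\right) - 1538\right)^{2} = \left(- \frac{117575}{174109} - 1538\right)^{2} = \left(- \frac{267897217}{174109}\right)^{2} = \frac{71768918876345089}{30313943881}$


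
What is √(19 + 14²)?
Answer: √215 ≈ 14.663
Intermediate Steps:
√(19 + 14²) = √(19 + 196) = √215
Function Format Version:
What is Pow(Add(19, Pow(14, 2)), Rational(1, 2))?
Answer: Pow(215, Rational(1, 2)) ≈ 14.663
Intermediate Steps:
Pow(Add(19, Pow(14, 2)), Rational(1, 2)) = Pow(Add(19, 196), Rational(1, 2)) = Pow(215, Rational(1, 2))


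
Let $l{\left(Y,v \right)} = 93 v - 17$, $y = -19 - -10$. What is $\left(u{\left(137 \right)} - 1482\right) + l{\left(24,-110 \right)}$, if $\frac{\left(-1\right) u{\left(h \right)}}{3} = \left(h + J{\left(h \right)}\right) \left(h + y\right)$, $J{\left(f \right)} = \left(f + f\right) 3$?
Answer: $-379985$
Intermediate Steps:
$y = -9$ ($y = -19 + 10 = -9$)
$l{\left(Y,v \right)} = -17 + 93 v$
$J{\left(f \right)} = 6 f$ ($J{\left(f \right)} = 2 f 3 = 6 f$)
$u{\left(h \right)} = - 21 h \left(-9 + h\right)$ ($u{\left(h \right)} = - 3 \left(h + 6 h\right) \left(h - 9\right) = - 3 \cdot 7 h \left(-9 + h\right) = - 21 h \left(-9 + h\right)$)
$\left(u{\left(137 \right)} - 1482\right) + l{\left(24,-110 \right)} = \left(21 \cdot 137 \left(9 - 137\right) - 1482\right) + \left(-17 + 93 \left(-110\right)\right) = \left(21 \cdot 137 \left(9 - 137\right) - 1482\right) - 10247 = \left(21 \cdot 137 \left(-128\right) - 1482\right) - 10247 = \left(-368256 - 1482\right) - 10247 = -369738 - 10247 = -379985$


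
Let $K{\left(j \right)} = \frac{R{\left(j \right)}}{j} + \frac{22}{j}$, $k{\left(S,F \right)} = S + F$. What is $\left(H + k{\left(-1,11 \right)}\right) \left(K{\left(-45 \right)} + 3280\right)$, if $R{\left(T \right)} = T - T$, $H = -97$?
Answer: $- \frac{4279762}{15} \approx -2.8532 \cdot 10^{5}$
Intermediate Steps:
$R{\left(T \right)} = 0$
$k{\left(S,F \right)} = F + S$
$K{\left(j \right)} = \frac{22}{j}$ ($K{\left(j \right)} = \frac{0}{j} + \frac{22}{j} = 0 + \frac{22}{j} = \frac{22}{j}$)
$\left(H + k{\left(-1,11 \right)}\right) \left(K{\left(-45 \right)} + 3280\right) = \left(-97 + \left(11 - 1\right)\right) \left(\frac{22}{-45} + 3280\right) = \left(-97 + 10\right) \left(22 \left(- \frac{1}{45}\right) + 3280\right) = - 87 \left(- \frac{22}{45} + 3280\right) = \left(-87\right) \frac{147578}{45} = - \frac{4279762}{15}$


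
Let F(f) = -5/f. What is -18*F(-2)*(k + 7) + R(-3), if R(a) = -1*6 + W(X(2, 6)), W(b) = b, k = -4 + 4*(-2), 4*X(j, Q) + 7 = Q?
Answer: 875/4 ≈ 218.75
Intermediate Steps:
X(j, Q) = -7/4 + Q/4
k = -12 (k = -4 - 8 = -12)
R(a) = -25/4 (R(a) = -1*6 + (-7/4 + (¼)*6) = -6 + (-7/4 + 3/2) = -6 - ¼ = -25/4)
-18*F(-2)*(k + 7) + R(-3) = -18*(-5/(-2))*(-12 + 7) - 25/4 = -18*(-5*(-½))*(-5) - 25/4 = -45*(-5) - 25/4 = -18*(-25/2) - 25/4 = 225 - 25/4 = 875/4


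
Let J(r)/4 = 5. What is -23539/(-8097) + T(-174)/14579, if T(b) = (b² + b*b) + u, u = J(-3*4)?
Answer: 833626565/118046163 ≈ 7.0619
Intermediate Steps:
J(r) = 20 (J(r) = 4*5 = 20)
u = 20
T(b) = 20 + 2*b² (T(b) = (b² + b*b) + 20 = (b² + b²) + 20 = 2*b² + 20 = 20 + 2*b²)
-23539/(-8097) + T(-174)/14579 = -23539/(-8097) + (20 + 2*(-174)²)/14579 = -23539*(-1/8097) + (20 + 2*30276)*(1/14579) = 23539/8097 + (20 + 60552)*(1/14579) = 23539/8097 + 60572*(1/14579) = 23539/8097 + 60572/14579 = 833626565/118046163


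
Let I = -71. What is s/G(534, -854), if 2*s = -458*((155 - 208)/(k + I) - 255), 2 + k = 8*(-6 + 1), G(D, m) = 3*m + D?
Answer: -3293249/114582 ≈ -28.741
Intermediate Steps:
G(D, m) = D + 3*m
k = -42 (k = -2 + 8*(-6 + 1) = -2 + 8*(-5) = -2 - 40 = -42)
s = 6586498/113 (s = (-458*((155 - 208)/(-42 - 71) - 255))/2 = (-458*(-53/(-113) - 255))/2 = (-458*(-53*(-1/113) - 255))/2 = (-458*(53/113 - 255))/2 = (-458*(-28762/113))/2 = (½)*(13172996/113) = 6586498/113 ≈ 58288.)
s/G(534, -854) = 6586498/(113*(534 + 3*(-854))) = 6586498/(113*(534 - 2562)) = (6586498/113)/(-2028) = (6586498/113)*(-1/2028) = -3293249/114582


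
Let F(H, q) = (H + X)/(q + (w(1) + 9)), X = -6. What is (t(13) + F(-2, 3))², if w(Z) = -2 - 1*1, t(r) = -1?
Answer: 289/81 ≈ 3.5679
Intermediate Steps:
w(Z) = -3 (w(Z) = -2 - 1 = -3)
F(H, q) = (-6 + H)/(6 + q) (F(H, q) = (H - 6)/(q + (-3 + 9)) = (-6 + H)/(q + 6) = (-6 + H)/(6 + q))
(t(13) + F(-2, 3))² = (-1 + (-6 - 2)/(6 + 3))² = (-1 - 8/9)² = (-17/9)² = 289/81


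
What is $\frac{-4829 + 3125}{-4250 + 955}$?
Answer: $\frac{1704}{3295} \approx 0.51715$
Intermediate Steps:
$\frac{-4829 + 3125}{-4250 + 955} = - \frac{1704}{-3295} = \left(-1704\right) \left(- \frac{1}{3295}\right) = \frac{1704}{3295}$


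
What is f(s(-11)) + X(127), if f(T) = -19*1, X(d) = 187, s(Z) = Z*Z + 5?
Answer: 168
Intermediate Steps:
s(Z) = 5 + Z² (s(Z) = Z² + 5 = 5 + Z²)
f(T) = -19
f(s(-11)) + X(127) = -19 + 187 = 168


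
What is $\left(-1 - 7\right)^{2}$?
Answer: $64$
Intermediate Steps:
$\left(-1 - 7\right)^{2} = \left(-8\right)^{2} = 64$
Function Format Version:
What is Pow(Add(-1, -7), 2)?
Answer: 64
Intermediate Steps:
Pow(Add(-1, -7), 2) = Pow(-8, 2) = 64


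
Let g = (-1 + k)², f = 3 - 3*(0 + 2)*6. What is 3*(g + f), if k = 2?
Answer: -96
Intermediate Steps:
f = -33 (f = 3 - 6*6 = 3 - 3*12 = 3 - 36 = -33)
g = 1 (g = (-1 + 2)² = 1² = 1)
3*(g + f) = 3*(1 - 33) = 3*(-32) = -96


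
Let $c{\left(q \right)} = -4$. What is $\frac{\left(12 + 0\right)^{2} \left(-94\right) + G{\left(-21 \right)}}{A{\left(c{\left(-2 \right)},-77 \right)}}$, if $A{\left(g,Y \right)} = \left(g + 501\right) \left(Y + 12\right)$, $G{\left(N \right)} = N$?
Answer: $\frac{13557}{32305} \approx 0.41966$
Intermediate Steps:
$A{\left(g,Y \right)} = \left(12 + Y\right) \left(501 + g\right)$ ($A{\left(g,Y \right)} = \left(501 + g\right) \left(12 + Y\right) = \left(12 + Y\right) \left(501 + g\right)$)
$\frac{\left(12 + 0\right)^{2} \left(-94\right) + G{\left(-21 \right)}}{A{\left(c{\left(-2 \right)},-77 \right)}} = \frac{\left(12 + 0\right)^{2} \left(-94\right) - 21}{6012 + 12 \left(-4\right) + 501 \left(-77\right) - -308} = \frac{12^{2} \left(-94\right) - 21}{6012 - 48 - 38577 + 308} = \frac{144 \left(-94\right) - 21}{-32305} = \left(-13536 - 21\right) \left(- \frac{1}{32305}\right) = \left(-13557\right) \left(- \frac{1}{32305}\right) = \frac{13557}{32305}$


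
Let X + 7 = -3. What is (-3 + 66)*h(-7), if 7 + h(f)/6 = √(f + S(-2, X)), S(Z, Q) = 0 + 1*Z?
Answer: -2646 + 1134*I ≈ -2646.0 + 1134.0*I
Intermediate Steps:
X = -10 (X = -7 - 3 = -10)
S(Z, Q) = Z (S(Z, Q) = 0 + Z = Z)
h(f) = -42 + 6*√(-2 + f) (h(f) = -42 + 6*√(f - 2) = -42 + 6*√(-2 + f))
(-3 + 66)*h(-7) = (-3 + 66)*(-42 + 6*√(-2 - 7)) = 63*(-42 + 6*√(-9)) = 63*(-42 + 6*(3*I)) = 63*(-42 + 18*I) = -2646 + 1134*I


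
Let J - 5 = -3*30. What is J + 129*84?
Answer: 10751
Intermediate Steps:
J = -85 (J = 5 - 3*30 = 5 - 90 = -85)
J + 129*84 = -85 + 129*84 = -85 + 10836 = 10751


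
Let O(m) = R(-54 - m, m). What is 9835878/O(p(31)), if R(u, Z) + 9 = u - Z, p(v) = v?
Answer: -9835878/125 ≈ -78687.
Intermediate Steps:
R(u, Z) = -9 + u - Z (R(u, Z) = -9 + (u - Z) = -9 + u - Z)
O(m) = -63 - 2*m (O(m) = -9 + (-54 - m) - m = -63 - 2*m)
9835878/O(p(31)) = 9835878/(-63 - 2*31) = 9835878/(-63 - 62) = 9835878/(-125) = 9835878*(-1/125) = -9835878/125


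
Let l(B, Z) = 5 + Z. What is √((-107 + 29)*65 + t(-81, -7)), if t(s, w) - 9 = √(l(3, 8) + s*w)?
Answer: √(-5061 + 2*√145) ≈ 70.971*I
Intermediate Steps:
t(s, w) = 9 + √(13 + s*w) (t(s, w) = 9 + √((5 + 8) + s*w) = 9 + √(13 + s*w))
√((-107 + 29)*65 + t(-81, -7)) = √((-107 + 29)*65 + (9 + √(13 - 81*(-7)))) = √(-78*65 + (9 + √(13 + 567))) = √(-5070 + (9 + √580)) = √(-5070 + (9 + 2*√145)) = √(-5061 + 2*√145)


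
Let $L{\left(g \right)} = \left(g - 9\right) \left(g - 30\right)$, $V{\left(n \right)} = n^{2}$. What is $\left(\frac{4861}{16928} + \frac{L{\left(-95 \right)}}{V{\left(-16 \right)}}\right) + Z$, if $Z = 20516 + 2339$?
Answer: $\frac{193876963}{8464} \approx 22906.0$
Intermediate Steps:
$L{\left(g \right)} = \left(-30 + g\right) \left(-9 + g\right)$ ($L{\left(g \right)} = \left(-9 + g\right) \left(-30 + g\right) = \left(-30 + g\right) \left(-9 + g\right)$)
$Z = 22855$
$\left(\frac{4861}{16928} + \frac{L{\left(-95 \right)}}{V{\left(-16 \right)}}\right) + Z = \left(\frac{4861}{16928} + \frac{270 + \left(-95\right)^{2} - -3705}{\left(-16\right)^{2}}\right) + 22855 = \left(4861 \cdot \frac{1}{16928} + \frac{270 + 9025 + 3705}{256}\right) + 22855 = \left(\frac{4861}{16928} + 13000 \cdot \frac{1}{256}\right) + 22855 = \left(\frac{4861}{16928} + \frac{1625}{32}\right) + 22855 = \frac{432243}{8464} + 22855 = \frac{193876963}{8464}$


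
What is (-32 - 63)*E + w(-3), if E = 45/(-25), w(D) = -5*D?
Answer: 186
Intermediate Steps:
E = -9/5 (E = 45*(-1/25) = -9/5 ≈ -1.8000)
(-32 - 63)*E + w(-3) = (-32 - 63)*(-9/5) - 5*(-3) = -95*(-9/5) + 15 = 171 + 15 = 186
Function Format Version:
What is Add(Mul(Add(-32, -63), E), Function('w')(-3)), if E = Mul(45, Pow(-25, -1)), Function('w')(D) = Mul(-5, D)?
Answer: 186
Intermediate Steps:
E = Rational(-9, 5) (E = Mul(45, Rational(-1, 25)) = Rational(-9, 5) ≈ -1.8000)
Add(Mul(Add(-32, -63), E), Function('w')(-3)) = Add(Mul(Add(-32, -63), Rational(-9, 5)), Mul(-5, -3)) = Add(Mul(-95, Rational(-9, 5)), 15) = Add(171, 15) = 186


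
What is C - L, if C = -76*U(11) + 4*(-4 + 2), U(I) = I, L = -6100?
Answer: 5256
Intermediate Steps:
C = -844 (C = -76*11 + 4*(-4 + 2) = -836 + 4*(-2) = -836 - 8 = -844)
C - L = -844 - 1*(-6100) = -844 + 6100 = 5256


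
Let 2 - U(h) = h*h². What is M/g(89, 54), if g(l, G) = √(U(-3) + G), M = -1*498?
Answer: -6*√83 ≈ -54.663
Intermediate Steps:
U(h) = 2 - h³ (U(h) = 2 - h*h² = 2 - h³)
M = -498
g(l, G) = √(29 + G) (g(l, G) = √((2 - 1*(-3)³) + G) = √((2 - 1*(-27)) + G) = √((2 + 27) + G) = √(29 + G))
M/g(89, 54) = -498/√(29 + 54) = -498*√83/83 = -6*√83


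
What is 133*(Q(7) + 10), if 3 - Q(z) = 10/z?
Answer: 1539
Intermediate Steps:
Q(z) = 3 - 10/z
133*(Q(7) + 10) = 133*((3 - 10/7) + 10) = 133*(11/7 + 10) = 133*(81/7) = 1539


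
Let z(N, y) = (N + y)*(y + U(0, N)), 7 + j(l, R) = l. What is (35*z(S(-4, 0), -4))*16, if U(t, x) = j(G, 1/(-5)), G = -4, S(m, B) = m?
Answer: 67200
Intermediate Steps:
j(l, R) = -7 + l
U(t, x) = -11 (U(t, x) = -7 - 4 = -11)
z(N, y) = (-11 + y)*(N + y) (z(N, y) = (N + y)*(y - 11) = (N + y)*(-11 + y) = (-11 + y)*(N + y))
(35*z(S(-4, 0), -4))*16 = (35*((-4)² - 11*(-4) - 11*(-4) - 4*(-4)))*16 = (35*(16 + 44 + 44 + 16))*16 = (35*120)*16 = 4200*16 = 67200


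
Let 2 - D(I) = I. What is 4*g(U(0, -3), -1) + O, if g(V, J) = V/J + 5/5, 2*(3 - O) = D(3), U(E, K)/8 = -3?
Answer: 207/2 ≈ 103.50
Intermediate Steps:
D(I) = 2 - I
U(E, K) = -24 (U(E, K) = 8*(-3) = -24)
O = 7/2 (O = 3 - (2 - 1*3)/2 = 3 - (2 - 3)/2 = 3 - ½*(-1) = 3 + ½ = 7/2 ≈ 3.5000)
g(V, J) = 1 + V/J (g(V, J) = V/J + 5*(⅕) = V/J + 1 = 1 + V/J)
4*g(U(0, -3), -1) + O = 4*((-1 - 24)/(-1)) + 7/2 = 4*(-1*(-25)) + 7/2 = 4*25 + 7/2 = 100 + 7/2 = 207/2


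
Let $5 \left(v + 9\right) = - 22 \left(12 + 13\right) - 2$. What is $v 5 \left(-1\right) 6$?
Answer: $3582$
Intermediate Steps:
$v = - \frac{597}{5}$ ($v = -9 + \frac{- 22 \left(12 + 13\right) - 2}{5} = -9 + \frac{\left(-22\right) 25 - 2}{5} = -9 + \frac{-550 - 2}{5} = -9 + \frac{1}{5} \left(-552\right) = -9 - \frac{552}{5} = - \frac{597}{5} \approx -119.4$)
$v 5 \left(-1\right) 6 = - \frac{597 \cdot 5 \left(-1\right) 6}{5} = - \frac{597 \left(\left(-5\right) 6\right)}{5} = \left(- \frac{597}{5}\right) \left(-30\right) = 3582$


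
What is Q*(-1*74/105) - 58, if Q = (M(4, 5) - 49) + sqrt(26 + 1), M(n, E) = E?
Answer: -2834/105 - 74*sqrt(3)/35 ≈ -30.653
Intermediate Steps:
Q = -44 + 3*sqrt(3) (Q = (5 - 49) + sqrt(26 + 1) = -44 + sqrt(27) = -44 + 3*sqrt(3) ≈ -38.804)
Q*(-1*74/105) - 58 = (-44 + 3*sqrt(3))*(-1*74/105) - 58 = (-44 + 3*sqrt(3))*(-74*1/105) - 58 = (-44 + 3*sqrt(3))*(-74/105) - 58 = (3256/105 - 74*sqrt(3)/35) - 58 = -2834/105 - 74*sqrt(3)/35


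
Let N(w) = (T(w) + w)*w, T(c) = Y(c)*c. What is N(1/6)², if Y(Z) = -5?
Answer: 1/81 ≈ 0.012346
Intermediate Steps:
T(c) = -5*c
N(w) = -4*w² (N(w) = (-5*w + w)*w = (-4*w)*w = -4*w²)
N(1/6)² = (-4*(1/6)²)² = (-4*(⅙)²)² = (-4*1/36)² = (-⅑)² = 1/81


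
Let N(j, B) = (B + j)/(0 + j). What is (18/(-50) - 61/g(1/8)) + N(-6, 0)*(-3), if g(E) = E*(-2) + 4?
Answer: -1472/75 ≈ -19.627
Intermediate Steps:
g(E) = 4 - 2*E (g(E) = -2*E + 4 = 4 - 2*E)
N(j, B) = (B + j)/j
(18/(-50) - 61/g(1/8)) + N(-6, 0)*(-3) = (18/(-50) - 61/(4 - 2/8)) + ((0 - 6)/(-6))*(-3) = (18*(-1/50) - 61/(4 - 2*⅛)) - ⅙*(-6)*(-3) = (-9/25 - 61/(4 - ¼)) + 1*(-3) = (-9/25 - 61/15/4) - 3 = (-9/25 - 61*4/15) - 3 = (-9/25 - 244/15) - 3 = -1247/75 - 3 = -1472/75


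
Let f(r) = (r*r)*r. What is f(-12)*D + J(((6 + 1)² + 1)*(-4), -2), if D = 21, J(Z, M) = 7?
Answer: -36281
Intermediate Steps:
f(r) = r³ (f(r) = r²*r = r³)
f(-12)*D + J(((6 + 1)² + 1)*(-4), -2) = (-12)³*21 + 7 = -1728*21 + 7 = -36288 + 7 = -36281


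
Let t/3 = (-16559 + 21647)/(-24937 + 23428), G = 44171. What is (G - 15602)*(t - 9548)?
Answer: -137352095508/503 ≈ -2.7307e+8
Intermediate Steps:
t = -5088/503 (t = 3*((-16559 + 21647)/(-24937 + 23428)) = 3*(5088/(-1509)) = 3*(5088*(-1/1509)) = 3*(-1696/503) = -5088/503 ≈ -10.115)
(G - 15602)*(t - 9548) = (44171 - 15602)*(-5088/503 - 9548) = 28569*(-4807732/503) = -137352095508/503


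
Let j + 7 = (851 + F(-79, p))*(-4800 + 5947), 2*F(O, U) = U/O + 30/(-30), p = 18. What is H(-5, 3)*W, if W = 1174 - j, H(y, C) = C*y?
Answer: 2308882035/158 ≈ 1.4613e+7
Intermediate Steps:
F(O, U) = -½ + U/(2*O) (F(O, U) = (U/O + 30/(-30))/2 = (U/O + 30*(-1/30))/2 = (U/O - 1)/2 = (-1 + U/O)/2 = -½ + U/(2*O))
j = 154110961/158 (j = -7 + (851 + (½)*(18 - 1*(-79))/(-79))*(-4800 + 5947) = -7 + (851 + (½)*(-1/79)*(18 + 79))*1147 = -7 + (851 + (½)*(-1/79)*97)*1147 = -7 + (851 - 97/158)*1147 = -7 + (134361/158)*1147 = -7 + 154112067/158 = 154110961/158 ≈ 9.7539e+5)
W = -153925469/158 (W = 1174 - 1*154110961/158 = 1174 - 154110961/158 = -153925469/158 ≈ -9.7421e+5)
H(-5, 3)*W = (3*(-5))*(-153925469/158) = -15*(-153925469/158) = 2308882035/158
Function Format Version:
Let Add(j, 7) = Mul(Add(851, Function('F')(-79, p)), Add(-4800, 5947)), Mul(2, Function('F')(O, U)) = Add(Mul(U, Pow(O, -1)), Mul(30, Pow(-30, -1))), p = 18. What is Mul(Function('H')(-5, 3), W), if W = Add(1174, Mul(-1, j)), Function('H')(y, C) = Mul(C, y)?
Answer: Rational(2308882035, 158) ≈ 1.4613e+7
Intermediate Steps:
Function('F')(O, U) = Add(Rational(-1, 2), Mul(Rational(1, 2), U, Pow(O, -1))) (Function('F')(O, U) = Mul(Rational(1, 2), Add(Mul(U, Pow(O, -1)), Mul(30, Pow(-30, -1)))) = Mul(Rational(1, 2), Add(Mul(U, Pow(O, -1)), Mul(30, Rational(-1, 30)))) = Mul(Rational(1, 2), Add(Mul(U, Pow(O, -1)), -1)) = Mul(Rational(1, 2), Add(-1, Mul(U, Pow(O, -1)))) = Add(Rational(-1, 2), Mul(Rational(1, 2), U, Pow(O, -1))))
j = Rational(154110961, 158) (j = Add(-7, Mul(Add(851, Mul(Rational(1, 2), Pow(-79, -1), Add(18, Mul(-1, -79)))), Add(-4800, 5947))) = Add(-7, Mul(Add(851, Mul(Rational(1, 2), Rational(-1, 79), Add(18, 79))), 1147)) = Add(-7, Mul(Add(851, Mul(Rational(1, 2), Rational(-1, 79), 97)), 1147)) = Add(-7, Mul(Add(851, Rational(-97, 158)), 1147)) = Add(-7, Mul(Rational(134361, 158), 1147)) = Add(-7, Rational(154112067, 158)) = Rational(154110961, 158) ≈ 9.7539e+5)
W = Rational(-153925469, 158) (W = Add(1174, Mul(-1, Rational(154110961, 158))) = Add(1174, Rational(-154110961, 158)) = Rational(-153925469, 158) ≈ -9.7421e+5)
Mul(Function('H')(-5, 3), W) = Mul(Mul(3, -5), Rational(-153925469, 158)) = Mul(-15, Rational(-153925469, 158)) = Rational(2308882035, 158)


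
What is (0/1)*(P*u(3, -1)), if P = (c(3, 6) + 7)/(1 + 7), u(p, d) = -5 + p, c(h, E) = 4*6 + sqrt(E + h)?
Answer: 0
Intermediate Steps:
c(h, E) = 24 + sqrt(E + h)
P = 17/4 (P = ((24 + sqrt(6 + 3)) + 7)/(1 + 7) = ((24 + sqrt(9)) + 7)/8 = ((24 + 3) + 7)*(1/8) = (27 + 7)*(1/8) = 34*(1/8) = 17/4 ≈ 4.2500)
(0/1)*(P*u(3, -1)) = (0/1)*(17*(-5 + 3)/4) = (0*1)*((17/4)*(-2)) = 0*(-17/2) = 0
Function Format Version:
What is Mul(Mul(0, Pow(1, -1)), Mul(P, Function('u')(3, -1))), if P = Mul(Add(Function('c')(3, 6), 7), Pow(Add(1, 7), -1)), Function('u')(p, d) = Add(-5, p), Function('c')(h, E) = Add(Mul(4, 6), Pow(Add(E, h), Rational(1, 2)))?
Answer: 0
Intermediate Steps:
Function('c')(h, E) = Add(24, Pow(Add(E, h), Rational(1, 2)))
P = Rational(17, 4) (P = Mul(Add(Add(24, Pow(Add(6, 3), Rational(1, 2))), 7), Pow(Add(1, 7), -1)) = Mul(Add(Add(24, Pow(9, Rational(1, 2))), 7), Pow(8, -1)) = Mul(Add(Add(24, 3), 7), Rational(1, 8)) = Mul(Add(27, 7), Rational(1, 8)) = Mul(34, Rational(1, 8)) = Rational(17, 4) ≈ 4.2500)
Mul(Mul(0, Pow(1, -1)), Mul(P, Function('u')(3, -1))) = Mul(Mul(0, Pow(1, -1)), Mul(Rational(17, 4), Add(-5, 3))) = Mul(Mul(0, 1), Mul(Rational(17, 4), -2)) = Mul(0, Rational(-17, 2)) = 0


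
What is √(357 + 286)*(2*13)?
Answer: 26*√643 ≈ 659.29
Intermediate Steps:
√(357 + 286)*(2*13) = √643*26 = 26*√643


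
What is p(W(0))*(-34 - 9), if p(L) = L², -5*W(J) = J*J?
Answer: 0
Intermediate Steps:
W(J) = -J²/5 (W(J) = -J*J/5 = -J²/5)
p(W(0))*(-34 - 9) = (-⅕*0²)²*(-34 - 9) = (-⅕*0)²*(-43) = 0²*(-43) = 0*(-43) = 0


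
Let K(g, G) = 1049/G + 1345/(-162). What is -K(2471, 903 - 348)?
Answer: 192179/29970 ≈ 6.4124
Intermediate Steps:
K(g, G) = -1345/162 + 1049/G (K(g, G) = 1049/G + 1345*(-1/162) = 1049/G - 1345/162 = -1345/162 + 1049/G)
-K(2471, 903 - 348) = -(-1345/162 + 1049/(903 - 348)) = -(-1345/162 + 1049/555) = -1*(-192179/29970) = 192179/29970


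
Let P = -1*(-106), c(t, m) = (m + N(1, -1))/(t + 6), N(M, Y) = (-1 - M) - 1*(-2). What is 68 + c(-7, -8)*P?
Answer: 916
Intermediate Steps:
N(M, Y) = 1 - M (N(M, Y) = (-1 - M) + 2 = 1 - M)
c(t, m) = m/(6 + t) (c(t, m) = (m + (1 - 1*1))/(t + 6) = (m + (1 - 1))/(6 + t) = (m + 0)/(6 + t) = m/(6 + t))
P = 106
68 + c(-7, -8)*P = 68 - 8/(6 - 7)*106 = 68 - 8/(-1)*106 = 68 - 8*(-1)*106 = 68 + 8*106 = 68 + 848 = 916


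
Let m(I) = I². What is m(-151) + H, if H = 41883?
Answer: 64684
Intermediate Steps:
m(-151) + H = (-151)² + 41883 = 22801 + 41883 = 64684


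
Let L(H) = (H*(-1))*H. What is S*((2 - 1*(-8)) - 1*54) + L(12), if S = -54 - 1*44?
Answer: 4168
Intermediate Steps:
S = -98 (S = -54 - 44 = -98)
L(H) = -H**2 (L(H) = (-H)*H = -H**2)
S*((2 - 1*(-8)) - 1*54) + L(12) = -98*((2 - 1*(-8)) - 1*54) - 1*12**2 = -98*((2 + 8) - 54) - 1*144 = -98*(10 - 54) - 144 = -98*(-44) - 144 = 4312 - 144 = 4168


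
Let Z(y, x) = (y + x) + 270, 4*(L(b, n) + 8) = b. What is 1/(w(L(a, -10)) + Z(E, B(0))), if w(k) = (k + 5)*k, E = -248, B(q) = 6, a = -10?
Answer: 4/343 ≈ 0.011662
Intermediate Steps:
L(b, n) = -8 + b/4
Z(y, x) = 270 + x + y (Z(y, x) = (x + y) + 270 = 270 + x + y)
w(k) = k*(5 + k) (w(k) = (5 + k)*k = k*(5 + k))
1/(w(L(a, -10)) + Z(E, B(0))) = 1/((-8 + (¼)*(-10))*(5 + (-8 + (¼)*(-10))) + (270 + 6 - 248)) = 1/((-8 - 5/2)*(5 + (-8 - 5/2)) + 28) = 1/(-21*(5 - 21/2)/2 + 28) = 1/(-21/2*(-11/2) + 28) = 1/(231/4 + 28) = 1/(343/4) = 4/343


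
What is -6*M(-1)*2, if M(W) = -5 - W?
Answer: 48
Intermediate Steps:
-6*M(-1)*2 = -6*(-5 - 1*(-1))*2 = -6*(-5 + 1)*2 = -6*(-4)*2 = 24*2 = 48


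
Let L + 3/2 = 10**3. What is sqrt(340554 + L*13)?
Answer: sqrt(1414138)/2 ≈ 594.59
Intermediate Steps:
L = 1997/2 (L = -3/2 + 10**3 = -3/2 + 1000 = 1997/2 ≈ 998.50)
sqrt(340554 + L*13) = sqrt(340554 + (1997/2)*13) = sqrt(340554 + 25961/2) = sqrt(707069/2) = sqrt(1414138)/2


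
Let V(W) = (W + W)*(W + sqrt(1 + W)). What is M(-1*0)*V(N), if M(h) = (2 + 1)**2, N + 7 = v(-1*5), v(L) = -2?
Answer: 1458 - 324*I*sqrt(2) ≈ 1458.0 - 458.21*I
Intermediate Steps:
N = -9 (N = -7 - 2 = -9)
V(W) = 2*W*(W + sqrt(1 + W)) (V(W) = (2*W)*(W + sqrt(1 + W)) = 2*W*(W + sqrt(1 + W)))
M(h) = 9 (M(h) = 3**2 = 9)
M(-1*0)*V(N) = 9*(2*(-9)*(-9 + sqrt(1 - 9))) = 9*(2*(-9)*(-9 + sqrt(-8))) = 9*(2*(-9)*(-9 + 2*I*sqrt(2))) = 9*(162 - 36*I*sqrt(2)) = 1458 - 324*I*sqrt(2)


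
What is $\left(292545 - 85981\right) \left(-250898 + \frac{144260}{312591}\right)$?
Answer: $- \frac{16200465934574312}{312591} \approx -5.1826 \cdot 10^{10}$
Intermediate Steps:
$\left(292545 - 85981\right) \left(-250898 + \frac{144260}{312591}\right) = 206564 \left(-250898 + 144260 \cdot \frac{1}{312591}\right) = 206564 \left(-250898 + \frac{144260}{312591}\right) = 206564 \left(- \frac{78428312458}{312591}\right) = - \frac{16200465934574312}{312591}$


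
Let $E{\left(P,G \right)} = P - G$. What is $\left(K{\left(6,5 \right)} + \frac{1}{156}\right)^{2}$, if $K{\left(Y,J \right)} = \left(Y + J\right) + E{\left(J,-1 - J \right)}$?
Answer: $\frac{11785489}{24336} \approx 484.28$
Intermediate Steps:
$K{\left(Y,J \right)} = 1 + Y + 3 J$ ($K{\left(Y,J \right)} = \left(Y + J\right) + \left(J - \left(-1 - J\right)\right) = \left(J + Y\right) + \left(J + \left(1 + J\right)\right) = \left(J + Y\right) + \left(1 + 2 J\right) = 1 + Y + 3 J$)
$\left(K{\left(6,5 \right)} + \frac{1}{156}\right)^{2} = \left(\left(1 + 6 + 3 \cdot 5\right) + \frac{1}{156}\right)^{2} = \left(\left(1 + 6 + 15\right) + \frac{1}{156}\right)^{2} = \left(22 + \frac{1}{156}\right)^{2} = \left(\frac{3433}{156}\right)^{2} = \frac{11785489}{24336}$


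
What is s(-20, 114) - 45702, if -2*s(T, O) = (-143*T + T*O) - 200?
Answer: -45892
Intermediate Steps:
s(T, O) = 100 + 143*T/2 - O*T/2 (s(T, O) = -((-143*T + T*O) - 200)/2 = -((-143*T + O*T) - 200)/2 = -(-200 - 143*T + O*T)/2 = 100 + 143*T/2 - O*T/2)
s(-20, 114) - 45702 = (100 + (143/2)*(-20) - 1/2*114*(-20)) - 45702 = (100 - 1430 + 1140) - 45702 = -190 - 45702 = -45892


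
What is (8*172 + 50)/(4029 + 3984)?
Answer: 1426/8013 ≈ 0.17796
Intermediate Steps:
(8*172 + 50)/(4029 + 3984) = (1376 + 50)/8013 = 1426*(1/8013) = 1426/8013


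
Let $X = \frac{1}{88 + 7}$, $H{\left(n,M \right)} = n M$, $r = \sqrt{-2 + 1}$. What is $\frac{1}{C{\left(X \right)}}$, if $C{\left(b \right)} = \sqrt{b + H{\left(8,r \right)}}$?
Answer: $\frac{\sqrt{95}}{\sqrt{1 + 760 i}} \approx 0.25016 - 0.24984 i$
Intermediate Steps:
$r = i$ ($r = \sqrt{-1} = i \approx 1.0 i$)
$H{\left(n,M \right)} = M n$
$X = \frac{1}{95} \approx 0.010526$
$C{\left(b \right)} = \sqrt{b + 8 i}$ ($C{\left(b \right)} = \sqrt{b + i 8} = \sqrt{b + 8 i}$)
$\frac{1}{C{\left(X \right)}} = \frac{1}{\sqrt{\frac{1}{95} + 8 i}}$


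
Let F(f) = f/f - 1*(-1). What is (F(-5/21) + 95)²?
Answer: 9409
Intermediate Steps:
F(f) = 2 (F(f) = 1 + 1 = 2)
(F(-5/21) + 95)² = (2 + 95)² = 97² = 9409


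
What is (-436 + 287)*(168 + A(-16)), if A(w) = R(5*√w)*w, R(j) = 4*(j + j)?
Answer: -25032 + 381440*I ≈ -25032.0 + 3.8144e+5*I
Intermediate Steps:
R(j) = 8*j (R(j) = 4*(2*j) = 8*j)
A(w) = 40*w^(3/2) (A(w) = (8*(5*√w))*w = (40*√w)*w = 40*w^(3/2))
(-436 + 287)*(168 + A(-16)) = (-436 + 287)*(168 + 40*(-16)^(3/2)) = -149*(168 + 40*(-64*I)) = -149*(168 - 2560*I) = -25032 + 381440*I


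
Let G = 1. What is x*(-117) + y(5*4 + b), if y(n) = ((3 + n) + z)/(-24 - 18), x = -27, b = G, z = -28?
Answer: 66341/21 ≈ 3159.1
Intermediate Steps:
b = 1
y(n) = 25/42 - n/42 (y(n) = ((3 + n) - 28)/(-24 - 18) = (-25 + n)/(-42) = (-25 + n)*(-1/42) = 25/42 - n/42)
x*(-117) + y(5*4 + b) = -27*(-117) + (25/42 - (5*4 + 1)/42) = 3159 + (25/42 - (20 + 1)/42) = 3159 + (25/42 - 1/42*21) = 3159 + (25/42 - 1/2) = 3159 + 2/21 = 66341/21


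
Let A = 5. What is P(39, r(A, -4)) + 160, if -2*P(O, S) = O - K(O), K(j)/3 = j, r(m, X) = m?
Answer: 199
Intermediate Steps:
K(j) = 3*j
P(O, S) = O (P(O, S) = -(O - 3*O)/2 = -(-1)*O = O)
P(39, r(A, -4)) + 160 = 39 + 160 = 199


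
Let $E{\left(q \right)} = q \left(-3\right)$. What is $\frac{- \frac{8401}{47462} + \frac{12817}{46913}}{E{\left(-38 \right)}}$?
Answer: $\frac{71401447}{84610222628} \approx 0.00084389$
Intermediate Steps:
$E{\left(q \right)} = - 3 q$
$\frac{- \frac{8401}{47462} + \frac{12817}{46913}}{E{\left(-38 \right)}} = \frac{- \frac{8401}{47462} + \frac{12817}{46913}}{\left(-3\right) \left(-38\right)} = \frac{\left(-8401\right) \frac{1}{47462} + 12817 \cdot \frac{1}{46913}}{114} = \left(- \frac{8401}{47462} + \frac{12817}{46913}\right) \frac{1}{114} = \frac{214204341}{2226584806} \cdot \frac{1}{114} = \frac{71401447}{84610222628}$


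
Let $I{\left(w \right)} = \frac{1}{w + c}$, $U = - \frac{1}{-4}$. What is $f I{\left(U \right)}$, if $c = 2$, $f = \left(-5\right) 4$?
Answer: $- \frac{80}{9} \approx -8.8889$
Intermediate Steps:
$f = -20$
$U = \frac{1}{4}$ ($U = \left(-1\right) \left(- \frac{1}{4}\right) = \frac{1}{4} \approx 0.25$)
$I{\left(w \right)} = \frac{1}{2 + w}$ ($I{\left(w \right)} = \frac{1}{w + 2} = \frac{1}{2 + w}$)
$f I{\left(U \right)} = - \frac{20}{2 + \frac{1}{4}} = - \frac{20}{\frac{9}{4}} = \left(-20\right) \frac{4}{9} = - \frac{80}{9}$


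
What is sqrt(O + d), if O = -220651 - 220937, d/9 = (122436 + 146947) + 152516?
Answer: sqrt(3355503) ≈ 1831.8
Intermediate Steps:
d = 3797091 (d = 9*((122436 + 146947) + 152516) = 9*(269383 + 152516) = 9*421899 = 3797091)
O = -441588
sqrt(O + d) = sqrt(-441588 + 3797091) = sqrt(3355503)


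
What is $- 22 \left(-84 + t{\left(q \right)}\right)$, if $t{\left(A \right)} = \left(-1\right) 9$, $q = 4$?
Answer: $2046$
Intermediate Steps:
$t{\left(A \right)} = -9$
$- 22 \left(-84 + t{\left(q \right)}\right) = - 22 \left(-84 - 9\right) = \left(-22\right) \left(-93\right) = 2046$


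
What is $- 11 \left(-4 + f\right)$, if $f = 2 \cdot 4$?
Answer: $-44$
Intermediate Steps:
$f = 8$
$- 11 \left(-4 + f\right) = - 11 \left(-4 + 8\right) = \left(-11\right) 4 = -44$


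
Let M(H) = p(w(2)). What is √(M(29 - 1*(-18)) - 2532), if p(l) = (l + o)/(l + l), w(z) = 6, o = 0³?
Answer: I*√10126/2 ≈ 50.314*I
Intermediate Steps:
o = 0
p(l) = ½ (p(l) = (l + 0)/(l + l) = l/((2*l)) = l*(1/(2*l)) = ½)
M(H) = ½
√(M(29 - 1*(-18)) - 2532) = √(½ - 2532) = √(-5063/2) = I*√10126/2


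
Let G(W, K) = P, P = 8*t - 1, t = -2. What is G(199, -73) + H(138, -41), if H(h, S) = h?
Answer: 121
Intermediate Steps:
P = -17 (P = 8*(-2) - 1 = -16 - 1 = -17)
G(W, K) = -17
G(199, -73) + H(138, -41) = -17 + 138 = 121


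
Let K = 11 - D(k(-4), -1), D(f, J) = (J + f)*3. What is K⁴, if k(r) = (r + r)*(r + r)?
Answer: 1003875856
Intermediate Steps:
k(r) = 4*r² (k(r) = (2*r)*(2*r) = 4*r²)
D(f, J) = 3*J + 3*f
K = -178 (K = 11 - (3*(-1) + 3*(4*(-4)²)) = 11 - (-3 + 3*(4*16)) = 11 - (-3 + 3*64) = 11 - (-3 + 192) = 11 - 1*189 = 11 - 189 = -178)
K⁴ = (-178)⁴ = 1003875856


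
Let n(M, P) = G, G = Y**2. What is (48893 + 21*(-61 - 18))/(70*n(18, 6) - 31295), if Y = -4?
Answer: -47234/30175 ≈ -1.5653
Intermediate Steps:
G = 16 (G = (-4)**2 = 16)
n(M, P) = 16
(48893 + 21*(-61 - 18))/(70*n(18, 6) - 31295) = (48893 + 21*(-61 - 18))/(70*16 - 31295) = (48893 + 21*(-79))/(1120 - 31295) = (48893 - 1659)/(-30175) = 47234*(-1/30175) = -47234/30175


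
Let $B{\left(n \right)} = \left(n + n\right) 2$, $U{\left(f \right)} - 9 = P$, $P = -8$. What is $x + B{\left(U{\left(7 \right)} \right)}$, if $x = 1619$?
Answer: $1623$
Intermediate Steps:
$U{\left(f \right)} = 1$ ($U{\left(f \right)} = 9 - 8 = 1$)
$B{\left(n \right)} = 4 n$ ($B{\left(n \right)} = 2 n 2 = 4 n$)
$x + B{\left(U{\left(7 \right)} \right)} = 1619 + 4 \cdot 1 = 1619 + 4 = 1623$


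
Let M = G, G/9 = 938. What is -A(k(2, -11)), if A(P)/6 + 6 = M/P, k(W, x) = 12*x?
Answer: 4617/11 ≈ 419.73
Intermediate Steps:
G = 8442 (G = 9*938 = 8442)
M = 8442
A(P) = -36 + 50652/P (A(P) = -36 + 6*(8442/P) = -36 + 50652/P)
-A(k(2, -11)) = -(-36 + 50652/((12*(-11)))) = -(-36 + 50652/(-132)) = -(-36 + 50652*(-1/132)) = -(-36 - 4221/11) = -1*(-4617/11) = 4617/11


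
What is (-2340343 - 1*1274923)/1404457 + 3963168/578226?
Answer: 52661488510/12304447777 ≈ 4.2799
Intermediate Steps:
(-2340343 - 1*1274923)/1404457 + 3963168/578226 = (-2340343 - 1274923)*(1/1404457) + 3963168*(1/578226) = -3615266*1/1404457 + 60048/8761 = -3615266/1404457 + 60048/8761 = 52661488510/12304447777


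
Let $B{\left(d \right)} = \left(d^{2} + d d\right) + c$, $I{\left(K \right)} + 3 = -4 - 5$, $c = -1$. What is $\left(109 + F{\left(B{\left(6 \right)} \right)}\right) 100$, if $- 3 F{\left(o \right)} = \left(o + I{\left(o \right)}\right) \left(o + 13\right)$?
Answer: $-154300$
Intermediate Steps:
$I{\left(K \right)} = -12$ ($I{\left(K \right)} = -3 - 9 = -12$)
$B{\left(d \right)} = -1 + 2 d^{2}$ ($B{\left(d \right)} = \left(d^{2} + d d\right) - 1 = \left(d^{2} + d^{2}\right) - 1 = 2 d^{2} - 1 = -1 + 2 d^{2}$)
$F{\left(o \right)} = - \frac{\left(-12 + o\right) \left(13 + o\right)}{3}$ ($F{\left(o \right)} = - \frac{\left(o - 12\right) \left(o + 13\right)}{3} = - \frac{\left(-12 + o\right) \left(13 + o\right)}{3}$)
$\left(109 + F{\left(B{\left(6 \right)} \right)}\right) 100 = \left(109 - \left(-52 + \frac{\left(-1 + 2 \cdot 6^{2}\right)^{2}}{3} + \frac{-1 + 2 \cdot 6^{2}}{3}\right)\right) 100 = \left(109 - \left(-52 + \frac{\left(-1 + 2 \cdot 36\right)^{2}}{3} + \frac{-1 + 2 \cdot 36}{3}\right)\right) 100 = \left(109 - \left(-52 + \frac{\left(-1 + 72\right)^{2}}{3} + \frac{-1 + 72}{3}\right)\right) 100 = \left(109 - \left(- \frac{85}{3} + \frac{5041}{3}\right)\right) 100 = \left(109 - 1652\right) 100 = \left(-1543\right) 100 = -154300$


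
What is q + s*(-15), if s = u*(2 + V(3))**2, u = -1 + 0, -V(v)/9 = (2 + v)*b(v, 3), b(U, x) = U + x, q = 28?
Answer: 1077388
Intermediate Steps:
V(v) = -9*(2 + v)*(3 + v) (V(v) = -9*(2 + v)*(v + 3) = -9*(2 + v)*(3 + v))
u = -1
s = -71824 (s = -(2 - 9*(2 + 3)*(3 + 3))**2 = -(2 - 9*5*6)**2 = -(2 - 270)**2 = -1*(-268)**2 = -1*71824 = -71824)
q + s*(-15) = 28 - 71824*(-15) = 28 + 1077360 = 1077388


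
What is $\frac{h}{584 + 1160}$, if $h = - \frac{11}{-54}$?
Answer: $\frac{11}{94176} \approx 0.0001168$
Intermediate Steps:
$h = \frac{11}{54}$ ($h = \left(-11\right) \left(- \frac{1}{54}\right) = \frac{11}{54} \approx 0.2037$)
$\frac{h}{584 + 1160} = \frac{11}{54 \left(584 + 1160\right)} = \frac{11}{54 \cdot 1744} = \frac{11}{54} \cdot \frac{1}{1744} = \frac{11}{94176}$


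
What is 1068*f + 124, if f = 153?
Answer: 163528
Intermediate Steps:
1068*f + 124 = 1068*153 + 124 = 163404 + 124 = 163528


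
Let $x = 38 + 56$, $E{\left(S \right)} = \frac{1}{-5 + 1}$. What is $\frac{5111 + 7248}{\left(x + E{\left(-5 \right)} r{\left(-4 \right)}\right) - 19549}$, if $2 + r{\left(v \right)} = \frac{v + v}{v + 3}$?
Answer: $- \frac{1454}{2289} \approx -0.63521$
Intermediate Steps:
$E{\left(S \right)} = - \frac{1}{4}$ ($E{\left(S \right)} = \frac{1}{-4} = - \frac{1}{4}$)
$x = 94$
$r{\left(v \right)} = -2 + \frac{2 v}{3 + v}$ ($r{\left(v \right)} = -2 + \frac{v + v}{v + 3} = -2 + \frac{2 v}{3 + v}$)
$\frac{5111 + 7248}{\left(x + E{\left(-5 \right)} r{\left(-4 \right)}\right) - 19549} = \frac{5111 + 7248}{\left(94 - \frac{\left(-6\right) \frac{1}{3 - 4}}{4}\right) - 19549} = \frac{12359}{\left(94 - \frac{\left(-6\right) \frac{1}{-1}}{4}\right) - 19549} = \frac{12359}{\left(94 - \frac{\left(-6\right) \left(-1\right)}{4}\right) - 19549} = \frac{12359}{\left(94 - \frac{3}{2}\right) - 19549} = \frac{12359}{\frac{185}{2} - 19549} = \frac{12359}{- \frac{38913}{2}} = 12359 \left(- \frac{2}{38913}\right) = - \frac{1454}{2289}$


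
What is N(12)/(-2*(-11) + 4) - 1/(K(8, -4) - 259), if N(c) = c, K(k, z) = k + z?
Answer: 1543/3315 ≈ 0.46546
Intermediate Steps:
N(12)/(-2*(-11) + 4) - 1/(K(8, -4) - 259) = 12/(-2*(-11) + 4) - 1/((8 - 4) - 259) = 12/(22 + 4) - 1/(4 - 259) = 12/26 - 1/(-255) = 12*(1/26) - 1*(-1/255) = 6/13 + 1/255 = 1543/3315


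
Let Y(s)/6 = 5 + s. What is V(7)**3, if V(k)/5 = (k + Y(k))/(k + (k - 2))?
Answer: 61629875/1728 ≈ 35665.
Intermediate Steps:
Y(s) = 30 + 6*s (Y(s) = 6*(5 + s) = 30 + 6*s)
V(k) = 5*(30 + 7*k)/(-2 + 2*k) (V(k) = 5*((k + (30 + 6*k))/(k + (k - 2))) = 5*((30 + 7*k)/(k + (-2 + k))) = 5*((30 + 7*k)/(-2 + 2*k)) = 5*(30 + 7*k)/(-2 + 2*k))
V(7)**3 = (5*(30 + 7*7)/(2*(-1 + 7)))**3 = ((5/2)*(30 + 49)/6)**3 = ((5/2)*(1/6)*79)**3 = (395/12)**3 = 61629875/1728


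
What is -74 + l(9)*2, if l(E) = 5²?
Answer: -24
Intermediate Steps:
l(E) = 25
-74 + l(9)*2 = -74 + 25*2 = -74 + 50 = -24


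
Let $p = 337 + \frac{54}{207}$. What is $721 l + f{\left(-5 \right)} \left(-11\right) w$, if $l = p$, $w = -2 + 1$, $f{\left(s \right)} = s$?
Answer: $\frac{5591532}{23} \approx 2.4311 \cdot 10^{5}$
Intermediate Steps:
$w = -1$
$p = \frac{7757}{23}$ ($p = 337 + 54 \cdot \frac{1}{207} = 337 + \frac{6}{23} = \frac{7757}{23} \approx 337.26$)
$l = \frac{7757}{23} \approx 337.26$
$721 l + f{\left(-5 \right)} \left(-11\right) w = 721 \cdot \frac{7757}{23} + \left(-5\right) \left(-11\right) \left(-1\right) = \frac{5592797}{23} + 55 \left(-1\right) = \frac{5592797}{23} - 55 = \frac{5591532}{23}$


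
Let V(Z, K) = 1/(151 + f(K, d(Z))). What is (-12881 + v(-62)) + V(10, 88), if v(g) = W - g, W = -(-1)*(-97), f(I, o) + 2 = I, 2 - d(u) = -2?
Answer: -3061091/237 ≈ -12916.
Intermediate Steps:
d(u) = 4 (d(u) = 2 - 1*(-2) = 2 + 2 = 4)
f(I, o) = -2 + I
W = -97 (W = -1*97 = -97)
V(Z, K) = 1/(149 + K) (V(Z, K) = 1/(151 + (-2 + K)) = 1/(149 + K))
v(g) = -97 - g
(-12881 + v(-62)) + V(10, 88) = (-12881 + (-97 - 1*(-62))) + 1/(149 + 88) = (-12881 + (-97 + 62)) + 1/237 = (-12881 - 35) + 1/237 = -12916 + 1/237 = -3061091/237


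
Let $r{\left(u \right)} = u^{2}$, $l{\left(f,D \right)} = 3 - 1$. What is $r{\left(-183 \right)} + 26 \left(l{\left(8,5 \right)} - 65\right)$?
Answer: $31851$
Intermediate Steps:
$l{\left(f,D \right)} = 2$ ($l{\left(f,D \right)} = 3 - 1 = 2$)
$r{\left(-183 \right)} + 26 \left(l{\left(8,5 \right)} - 65\right) = \left(-183\right)^{2} + 26 \left(2 - 65\right) = 33489 + 26 \left(2 - 65\right) = 33489 + 26 \left(-63\right) = 33489 - 1638 = 31851$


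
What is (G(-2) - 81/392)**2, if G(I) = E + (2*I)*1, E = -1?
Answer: 4165681/153664 ≈ 27.109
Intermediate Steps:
G(I) = -1 + 2*I (G(I) = -1 + (2*I)*1 = -1 + 2*I)
(G(-2) - 81/392)**2 = ((-1 + 2*(-2)) - 81/392)**2 = ((-1 - 4) - 81*1/392)**2 = (-5 - 81/392)**2 = (-2041/392)**2 = 4165681/153664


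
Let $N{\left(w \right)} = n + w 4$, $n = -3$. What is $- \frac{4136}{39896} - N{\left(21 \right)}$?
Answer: $- \frac{404464}{4987} \approx -81.104$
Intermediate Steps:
$N{\left(w \right)} = -3 + 4 w$ ($N{\left(w \right)} = -3 + w 4 = -3 + 4 w$)
$- \frac{4136}{39896} - N{\left(21 \right)} = - \frac{4136}{39896} - \left(-3 + 4 \cdot 21\right) = \left(-4136\right) \frac{1}{39896} - \left(-3 + 84\right) = - \frac{517}{4987} - 81 = - \frac{404464}{4987}$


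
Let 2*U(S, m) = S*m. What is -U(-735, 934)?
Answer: 343245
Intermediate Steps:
U(S, m) = S*m/2 (U(S, m) = (S*m)/2 = S*m/2)
-U(-735, 934) = -(-735)*934/2 = -1*(-343245) = 343245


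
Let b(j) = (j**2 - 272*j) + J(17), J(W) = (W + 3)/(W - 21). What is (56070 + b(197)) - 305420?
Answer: -264130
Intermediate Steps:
J(W) = (3 + W)/(-21 + W)
b(j) = -5 + j**2 - 272*j (b(j) = (j**2 - 272*j) + (3 + 17)/(-21 + 17) = (j**2 - 272*j) + 20/(-4) = (j**2 - 272*j) - 1/4*20 = (j**2 - 272*j) - 5 = -5 + j**2 - 272*j)
(56070 + b(197)) - 305420 = (56070 + (-5 + 197**2 - 272*197)) - 305420 = (56070 + (-5 + 38809 - 53584)) - 305420 = (56070 - 14780) - 305420 = 41290 - 305420 = -264130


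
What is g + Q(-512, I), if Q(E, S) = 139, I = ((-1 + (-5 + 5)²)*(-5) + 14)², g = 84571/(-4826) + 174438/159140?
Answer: 11767068601/96001205 ≈ 122.57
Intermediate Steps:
g = -1577098894/96001205 (g = 84571*(-1/4826) + 174438*(1/159140) = -84571/4826 + 87219/79570 = -1577098894/96001205 ≈ -16.428)
I = 361 (I = ((-1 + 0²)*(-5) + 14)² = ((-1 + 0)*(-5) + 14)² = (-1*(-5) + 14)² = (5 + 14)² = 19² = 361)
g + Q(-512, I) = -1577098894/96001205 + 139 = 11767068601/96001205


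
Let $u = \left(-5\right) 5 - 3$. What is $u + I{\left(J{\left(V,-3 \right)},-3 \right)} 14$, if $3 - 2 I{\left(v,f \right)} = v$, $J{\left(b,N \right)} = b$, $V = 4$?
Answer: $-35$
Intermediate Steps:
$u = -28$ ($u = -25 - 3 = -28$)
$I{\left(v,f \right)} = \frac{3}{2} - \frac{v}{2}$
$u + I{\left(J{\left(V,-3 \right)},-3 \right)} 14 = -28 + \left(\frac{3}{2} - 2\right) 14 = -28 - 7 = -35$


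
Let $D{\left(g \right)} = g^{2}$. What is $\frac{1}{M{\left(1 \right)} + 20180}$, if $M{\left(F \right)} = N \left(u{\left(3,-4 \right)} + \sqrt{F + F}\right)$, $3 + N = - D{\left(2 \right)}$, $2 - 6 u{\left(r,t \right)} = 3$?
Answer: $\frac{726522}{14662058041} + \frac{252 \sqrt{2}}{14662058041} \approx 4.9575 \cdot 10^{-5}$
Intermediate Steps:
$u{\left(r,t \right)} = - \frac{1}{6}$ ($u{\left(r,t \right)} = \frac{1}{3} - \frac{1}{2} = - \frac{1}{6}$)
$N = -7$ ($N = -3 - 2^{2} = -3 - 4 = -7$)
$M{\left(F \right)} = \frac{7}{6} - 7 \sqrt{2} \sqrt{F}$ ($M{\left(F \right)} = - 7 \left(- \frac{1}{6} + \sqrt{F + F}\right) = - 7 \left(- \frac{1}{6} + \sqrt{2 F}\right) = - 7 \left(- \frac{1}{6} + \sqrt{2} \sqrt{F}\right) = \frac{7}{6} - 7 \sqrt{2} \sqrt{F}$)
$\frac{1}{M{\left(1 \right)} + 20180} = \frac{1}{\left(\frac{7}{6} - 7 \sqrt{2} \sqrt{1}\right) + 20180} = \frac{1}{\left(\frac{7}{6} - 7 \sqrt{2} \cdot 1\right) + 20180} = \frac{1}{\left(\frac{7}{6} - 7 \sqrt{2}\right) + 20180} = \frac{1}{\frac{121087}{6} - 7 \sqrt{2}}$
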